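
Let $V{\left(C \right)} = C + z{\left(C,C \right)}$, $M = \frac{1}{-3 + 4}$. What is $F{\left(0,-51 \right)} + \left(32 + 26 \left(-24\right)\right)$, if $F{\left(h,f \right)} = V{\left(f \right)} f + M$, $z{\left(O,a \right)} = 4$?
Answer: $1806$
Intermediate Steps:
$M = 1$ ($M = 1^{-1} = 1$)
$V{\left(C \right)} = 4 + C$ ($V{\left(C \right)} = C + 4 = 4 + C$)
$F{\left(h,f \right)} = 1 + f \left(4 + f\right)$ ($F{\left(h,f \right)} = \left(4 + f\right) f + 1 = f \left(4 + f\right) + 1 = 1 + f \left(4 + f\right)$)
$F{\left(0,-51 \right)} + \left(32 + 26 \left(-24\right)\right) = \left(1 - 51 \left(4 - 51\right)\right) + \left(32 + 26 \left(-24\right)\right) = \left(1 - -2397\right) + \left(32 - 624\right) = \left(1 + 2397\right) - 592 = 2398 - 592 = 1806$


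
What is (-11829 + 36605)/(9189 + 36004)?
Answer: 24776/45193 ≈ 0.54823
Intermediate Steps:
(-11829 + 36605)/(9189 + 36004) = 24776/45193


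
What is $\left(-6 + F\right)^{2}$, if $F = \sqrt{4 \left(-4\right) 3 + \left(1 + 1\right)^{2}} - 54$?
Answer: $3556 - 240 i \sqrt{11} \approx 3556.0 - 795.99 i$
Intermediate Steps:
$F = -54 + 2 i \sqrt{11}$ ($F = \sqrt{\left(-16\right) 3 + 2^{2}} - 54 = \sqrt{-48 + 4} - 54 = \sqrt{-44} - 54 = 2 i \sqrt{11} - 54 = -54 + 2 i \sqrt{11} \approx -54.0 + 6.6332 i$)
$\left(-6 + F\right)^{2} = \left(-6 - \left(54 - 2 i \sqrt{11}\right)\right)^{2} = \left(-60 + 2 i \sqrt{11}\right)^{2}$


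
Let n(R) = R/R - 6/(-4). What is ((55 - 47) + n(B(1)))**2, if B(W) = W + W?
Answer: 441/4 ≈ 110.25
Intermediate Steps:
B(W) = 2*W
n(R) = 5/2 (n(R) = 1 - 6*(-1/4) = 1 + 3/2 = 5/2)
((55 - 47) + n(B(1)))**2 = ((55 - 47) + 5/2)**2 = (8 + 5/2)**2 = (21/2)**2 = 441/4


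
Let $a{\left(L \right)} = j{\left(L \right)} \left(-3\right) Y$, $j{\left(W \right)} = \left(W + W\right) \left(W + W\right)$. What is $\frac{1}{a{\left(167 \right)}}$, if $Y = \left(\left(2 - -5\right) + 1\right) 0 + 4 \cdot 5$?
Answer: $- \frac{1}{6693360} \approx -1.494 \cdot 10^{-7}$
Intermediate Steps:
$Y = 20$ ($Y = \left(\left(2 + 5\right) + 1\right) 0 + 20 = \left(7 + 1\right) 0 + 20 = 8 \cdot 0 + 20 = 0 + 20 = 20$)
$j{\left(W \right)} = 4 W^{2}$ ($j{\left(W \right)} = 2 W 2 W = 4 W^{2}$)
$a{\left(L \right)} = - 240 L^{2}$ ($a{\left(L \right)} = 4 L^{2} \left(-3\right) 20 = - 12 L^{2} \cdot 20 = - 240 L^{2}$)
$\frac{1}{a{\left(167 \right)}} = \frac{1}{\left(-240\right) 167^{2}} = \frac{1}{\left(-240\right) 27889} = \frac{1}{-6693360} = - \frac{1}{6693360}$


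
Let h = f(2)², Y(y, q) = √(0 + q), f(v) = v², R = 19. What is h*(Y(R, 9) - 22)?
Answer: -304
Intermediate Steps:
Y(y, q) = √q
h = 16 (h = (2²)² = 4² = 16)
h*(Y(R, 9) - 22) = 16*(√9 - 22) = 16*(3 - 22) = 16*(-19) = -304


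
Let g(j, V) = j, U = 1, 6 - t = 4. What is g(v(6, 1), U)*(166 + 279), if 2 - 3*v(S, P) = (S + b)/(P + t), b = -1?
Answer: 445/9 ≈ 49.444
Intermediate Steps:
t = 2 (t = 6 - 1*4 = 6 - 4 = 2)
v(S, P) = 2/3 - (-1 + S)/(3*(2 + P)) (v(S, P) = 2/3 - (S - 1)/(3*(P + 2)) = 2/3 - (-1 + S)/(3*(2 + P)))
g(v(6, 1), U)*(166 + 279) = ((5 - 1*6 + 2*1)/(3*(2 + 1)))*(166 + 279) = ((1/3)*(5 - 6 + 2)/3)*445 = ((1/3)*(1/3)*1)*445 = (1/9)*445 = 445/9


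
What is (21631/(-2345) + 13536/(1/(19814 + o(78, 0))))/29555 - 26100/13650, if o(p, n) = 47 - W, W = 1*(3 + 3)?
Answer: 1170191805521/128712025 ≈ 9091.5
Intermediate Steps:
W = 6 (W = 1*6 = 6)
o(p, n) = 41 (o(p, n) = 47 - 1*6 = 47 - 6 = 41)
(21631/(-2345) + 13536/(1/(19814 + o(78, 0))))/29555 - 26100/13650 = (21631/(-2345) + 13536/(1/(19814 + 41)))/29555 - 26100/13650 = (21631*(-1/2345) + 13536/(1/19855))*(1/29555) - 26100*1/13650 = (-21631/2345 + 13536/(1/19855))*(1/29555) - 174/91 = (-21631/2345 + 13536*19855)*(1/29555) - 174/91 = (-21631/2345 + 268757280)*(1/29555) - 174/91 = (630235799969/2345)*(1/29555) - 174/91 = 630235799969/69306475 - 174/91 = 1170191805521/128712025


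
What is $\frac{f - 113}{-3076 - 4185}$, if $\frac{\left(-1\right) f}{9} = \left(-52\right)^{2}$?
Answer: $\frac{24449}{7261} \approx 3.3672$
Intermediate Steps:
$f = -24336$ ($f = - 9 \left(-52\right)^{2} = \left(-9\right) 2704 = -24336$)
$\frac{f - 113}{-3076 - 4185} = \frac{-24336 - 113}{-3076 - 4185} = - \frac{24449}{-7261} = \left(-24449\right) \left(- \frac{1}{7261}\right) = \frac{24449}{7261}$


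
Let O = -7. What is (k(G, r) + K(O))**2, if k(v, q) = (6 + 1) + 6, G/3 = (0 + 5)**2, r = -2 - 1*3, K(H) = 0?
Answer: 169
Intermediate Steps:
r = -5 (r = -2 - 3 = -5)
G = 75 (G = 3*(0 + 5)**2 = 3*5**2 = 3*25 = 75)
k(v, q) = 13 (k(v, q) = 7 + 6 = 13)
(k(G, r) + K(O))**2 = (13 + 0)**2 = 13**2 = 169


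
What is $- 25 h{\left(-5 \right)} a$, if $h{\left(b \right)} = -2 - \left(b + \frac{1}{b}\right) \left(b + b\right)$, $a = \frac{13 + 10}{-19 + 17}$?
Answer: $-15525$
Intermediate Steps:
$a = - \frac{23}{2}$ ($a = \frac{23}{-2} = 23 \left(- \frac{1}{2}\right) = - \frac{23}{2} \approx -11.5$)
$h{\left(b \right)} = -2 - 2 b \left(b + \frac{1}{b}\right)$ ($h{\left(b \right)} = -2 - \left(b + \frac{1}{b}\right) 2 b = -2 - 2 b \left(b + \frac{1}{b}\right)$)
$- 25 h{\left(-5 \right)} a = - 25 \left(-4 - 2 \left(-5\right)^{2}\right) \left(- \frac{23}{2}\right) = - 25 \left(-4 - 50\right) \left(- \frac{23}{2}\right) = \left(-25\right) \left(-54\right) \left(- \frac{23}{2}\right) = 1350 \left(- \frac{23}{2}\right) = -15525$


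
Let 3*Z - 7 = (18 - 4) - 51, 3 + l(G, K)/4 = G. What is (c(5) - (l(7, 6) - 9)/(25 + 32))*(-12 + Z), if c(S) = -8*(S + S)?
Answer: 100474/57 ≈ 1762.7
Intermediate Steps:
l(G, K) = -12 + 4*G
c(S) = -16*S
Z = -10 (Z = 7/3 + ((18 - 4) - 51)/3 = 7/3 + (14 - 51)/3 = 7/3 + (1/3)*(-37) = 7/3 - 37/3 = -10)
(c(5) - (l(7, 6) - 9)/(25 + 32))*(-12 + Z) = (-16*5 - ((-12 + 4*7) - 9)/(25 + 32))*(-12 - 10) = (-80 - ((-12 + 28) - 9)/57)*(-22) = (-80 - (16 - 9)/57)*(-22) = (-80 - 7/57)*(-22) = -4567/57*(-22) = 100474/57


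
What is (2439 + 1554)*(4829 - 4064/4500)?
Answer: 7229471579/375 ≈ 1.9279e+7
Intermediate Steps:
(2439 + 1554)*(4829 - 4064/4500) = 3993*(4829 - 4064*1/4500) = 3993*(4829 - 1016/1125) = 3993*(5431609/1125) = 7229471579/375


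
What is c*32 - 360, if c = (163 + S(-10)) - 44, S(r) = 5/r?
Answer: 3432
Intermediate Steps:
c = 237/2 (c = (163 + 5/(-10)) - 44 = (163 + 5*(-⅒)) - 44 = (163 - ½) - 44 = 325/2 - 44 = 237/2 ≈ 118.50)
c*32 - 360 = (237/2)*32 - 360 = 3792 - 360 = 3432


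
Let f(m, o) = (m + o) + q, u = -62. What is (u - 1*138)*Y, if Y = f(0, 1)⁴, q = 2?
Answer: -16200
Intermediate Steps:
f(m, o) = 2 + m + o (f(m, o) = (m + o) + 2 = 2 + m + o)
Y = 81 (Y = (2 + 0 + 1)⁴ = 3⁴ = 81)
(u - 1*138)*Y = (-62 - 1*138)*81 = (-62 - 138)*81 = -200*81 = -16200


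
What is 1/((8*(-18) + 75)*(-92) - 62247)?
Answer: -1/55899 ≈ -1.7889e-5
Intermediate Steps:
1/((8*(-18) + 75)*(-92) - 62247) = 1/((-144 + 75)*(-92) - 62247) = 1/(-69*(-92) - 62247) = 1/(6348 - 62247) = 1/(-55899) = -1/55899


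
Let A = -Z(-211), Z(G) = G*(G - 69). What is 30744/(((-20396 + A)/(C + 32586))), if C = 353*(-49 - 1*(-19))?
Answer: -56353752/6623 ≈ -8508.8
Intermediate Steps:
Z(G) = G*(-69 + G)
C = -10590 (C = 353*(-49 + 19) = 353*(-30) = -10590)
A = -59080 (A = -(-211)*(-69 - 211) = -(-211)*(-280) = -1*59080 = -59080)
30744/(((-20396 + A)/(C + 32586))) = 30744/(((-20396 - 59080)/(-10590 + 32586))) = 30744/((-79476/21996)) = 30744/((-79476*1/21996)) = 30744/(-6623/1833) = 30744*(-1833/6623) = -56353752/6623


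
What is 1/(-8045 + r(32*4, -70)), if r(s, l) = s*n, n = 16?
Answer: -1/5997 ≈ -0.00016675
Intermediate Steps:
r(s, l) = 16*s (r(s, l) = s*16 = 16*s)
1/(-8045 + r(32*4, -70)) = 1/(-8045 + 16*(32*4)) = 1/(-8045 + 16*128) = 1/(-8045 + 2048) = 1/(-5997) = -1/5997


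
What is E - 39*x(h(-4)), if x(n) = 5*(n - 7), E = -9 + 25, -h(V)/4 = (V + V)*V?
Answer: 26341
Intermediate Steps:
h(V) = -8*V**2 (h(V) = -4*(V + V)*V = -4*2*V*V = -8*V**2)
E = 16
x(n) = -35 + 5*n (x(n) = 5*(-7 + n) = -35 + 5*n)
E - 39*x(h(-4)) = 16 - 39*(-35 + 5*(-8*(-4)**2)) = 16 - 39*(-35 + 5*(-8*16)) = 16 - 39*(-35 + 5*(-128)) = 16 - 39*(-35 - 640) = 16 - 39*(-675) = 16 + 26325 = 26341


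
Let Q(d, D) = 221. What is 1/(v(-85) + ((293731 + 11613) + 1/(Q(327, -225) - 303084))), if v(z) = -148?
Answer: 302863/92432576147 ≈ 3.2766e-6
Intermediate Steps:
1/(v(-85) + ((293731 + 11613) + 1/(Q(327, -225) - 303084))) = 1/(-148 + ((293731 + 11613) + 1/(221 - 303084))) = 1/(-148 + (305344 + 1/(-302863))) = 1/(-148 + (305344 - 1/302863)) = 1/(-148 + 92477399871/302863) = 1/(92432576147/302863) = 302863/92432576147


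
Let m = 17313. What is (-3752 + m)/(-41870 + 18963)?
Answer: -13561/22907 ≈ -0.59200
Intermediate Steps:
(-3752 + m)/(-41870 + 18963) = (-3752 + 17313)/(-41870 + 18963) = 13561/(-22907) = 13561*(-1/22907) = -13561/22907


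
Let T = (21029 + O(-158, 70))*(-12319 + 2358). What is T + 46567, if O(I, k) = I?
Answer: -207849464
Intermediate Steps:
T = -207896031 (T = (21029 - 158)*(-12319 + 2358) = 20871*(-9961) = -207896031)
T + 46567 = -207896031 + 46567 = -207849464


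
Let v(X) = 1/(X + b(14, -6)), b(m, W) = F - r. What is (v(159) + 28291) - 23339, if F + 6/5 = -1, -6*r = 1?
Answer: 23318998/4709 ≈ 4952.0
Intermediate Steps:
r = -⅙ (r = -⅙*1 = -⅙ ≈ -0.16667)
F = -11/5 (F = -6/5 - 1 = -11/5 ≈ -2.2000)
b(m, W) = -61/30 (b(m, W) = -11/5 - 1*(-⅙) = -11/5 + ⅙ = -61/30)
v(X) = 1/(-61/30 + X) (v(X) = 1/(X - 61/30) = 1/(-61/30 + X))
(v(159) + 28291) - 23339 = (30/(-61 + 30*159) + 28291) - 23339 = (30/(-61 + 4770) + 28291) - 23339 = (30/4709 + 28291) - 23339 = 133222349/4709 - 23339 = 23318998/4709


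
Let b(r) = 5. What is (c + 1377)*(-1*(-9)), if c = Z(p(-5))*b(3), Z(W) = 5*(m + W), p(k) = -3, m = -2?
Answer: 11268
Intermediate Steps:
Z(W) = -10 + 5*W (Z(W) = 5*(-2 + W) = -10 + 5*W)
c = -125 (c = (-10 + 5*(-3))*5 = (-10 - 15)*5 = -25*5 = -125)
(c + 1377)*(-1*(-9)) = (-125 + 1377)*(-1*(-9)) = 1252*9 = 11268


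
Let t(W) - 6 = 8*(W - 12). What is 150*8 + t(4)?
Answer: 1142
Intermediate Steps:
t(W) = -90 + 8*W (t(W) = 6 + 8*(W - 12) = 6 + 8*(-12 + W) = 6 + (-96 + 8*W) = -90 + 8*W)
150*8 + t(4) = 150*8 + (-90 + 8*4) = 1200 + (-90 + 32) = 1200 - 58 = 1142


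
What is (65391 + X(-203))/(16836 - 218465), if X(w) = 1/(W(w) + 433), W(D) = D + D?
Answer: -1765558/5443983 ≈ -0.32431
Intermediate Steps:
W(D) = 2*D
X(w) = 1/(433 + 2*w) (X(w) = 1/(2*w + 433) = 1/(433 + 2*w))
(65391 + X(-203))/(16836 - 218465) = (65391 + 1/(433 + 2*(-203)))/(16836 - 218465) = (65391 + 1/(433 - 406))/(-201629) = (65391 + 1/27)*(-1/201629) = (1765558/27)*(-1/201629) = -1765558/5443983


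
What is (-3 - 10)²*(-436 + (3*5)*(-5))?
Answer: -86359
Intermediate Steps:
(-3 - 10)²*(-436 + (3*5)*(-5)) = (-13)²*(-436 + 15*(-5)) = 169*(-436 - 75) = 169*(-511) = -86359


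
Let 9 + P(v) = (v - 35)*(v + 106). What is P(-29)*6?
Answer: -29622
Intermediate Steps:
P(v) = -9 + (-35 + v)*(106 + v) (P(v) = -9 + (v - 35)*(v + 106) = -9 + (-35 + v)*(106 + v))
P(-29)*6 = (-3719 + (-29)² + 71*(-29))*6 = (-3719 + 841 - 2059)*6 = -4937*6 = -29622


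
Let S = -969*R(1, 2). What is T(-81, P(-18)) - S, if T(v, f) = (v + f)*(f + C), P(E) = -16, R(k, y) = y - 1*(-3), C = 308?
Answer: -23479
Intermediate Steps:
R(k, y) = 3 + y (R(k, y) = y + 3 = 3 + y)
T(v, f) = (308 + f)*(f + v) (T(v, f) = (v + f)*(f + 308) = (f + v)*(308 + f) = (308 + f)*(f + v))
S = -4845 (S = -969*(3 + 2) = -969*5 = -19*255 = -4845)
T(-81, P(-18)) - S = ((-16)**2 + 308*(-16) + 308*(-81) - 16*(-81)) - 1*(-4845) = (256 - 4928 - 24948 + 1296) + 4845 = -28324 + 4845 = -23479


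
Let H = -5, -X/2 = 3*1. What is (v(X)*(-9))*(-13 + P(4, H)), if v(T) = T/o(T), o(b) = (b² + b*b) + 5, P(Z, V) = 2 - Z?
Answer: -810/77 ≈ -10.519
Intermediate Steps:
X = -6 ≈ -6.0000
o(b) = 5 + 2*b² (o(b) = (b² + b²) + 5 = 2*b² + 5 = 5 + 2*b²)
v(T) = T/(5 + 2*T²)
(v(X)*(-9))*(-13 + P(4, H)) = (-6/(5 + 2*(-6)²)*(-9))*(-13 + (2 - 1*4)) = (-6/(5 + 2*36)*(-9))*(-13 + (2 - 4)) = (-6/(5 + 72)*(-9))*(-13 - 2) = (-6/77*(-9))*(-15) = (-6*1/77*(-9))*(-15) = -6/77*(-9)*(-15) = (54/77)*(-15) = -810/77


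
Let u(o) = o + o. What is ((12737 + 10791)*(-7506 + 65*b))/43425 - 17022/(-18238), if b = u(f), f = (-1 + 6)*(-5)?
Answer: -2307349914817/395992575 ≈ -5826.8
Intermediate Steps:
f = -25 (f = 5*(-5) = -25)
u(o) = 2*o
b = -50 (b = 2*(-25) = -50)
((12737 + 10791)*(-7506 + 65*b))/43425 - 17022/(-18238) = ((12737 + 10791)*(-7506 + 65*(-50)))/43425 - 17022/(-18238) = (23528*(-7506 - 3250))*(1/43425) - 17022*(-1/18238) = (23528*(-10756))*(1/43425) + 8511/9119 = -253067168*1/43425 + 8511/9119 = -253067168/43425 + 8511/9119 = -2307349914817/395992575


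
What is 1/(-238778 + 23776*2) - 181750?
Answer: -34755325501/191226 ≈ -1.8175e+5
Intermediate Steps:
1/(-238778 + 23776*2) - 181750 = 1/(-238778 + 47552) - 181750 = 1/(-191226) - 181750 = -1/191226 - 181750 = -34755325501/191226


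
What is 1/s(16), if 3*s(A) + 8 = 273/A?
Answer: 48/145 ≈ 0.33103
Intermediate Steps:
s(A) = -8/3 + 91/A (s(A) = -8/3 + (273/A)/3 = -8/3 + 91/A)
1/s(16) = 1/(-8/3 + 91/16) = 1/(145/48) = 48/145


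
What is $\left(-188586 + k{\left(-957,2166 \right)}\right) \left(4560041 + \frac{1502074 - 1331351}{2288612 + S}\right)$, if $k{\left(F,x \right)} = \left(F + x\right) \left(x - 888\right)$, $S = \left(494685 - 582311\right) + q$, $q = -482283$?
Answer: $\frac{168753956229400472}{27281} \approx 6.1858 \cdot 10^{12}$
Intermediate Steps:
$S = -569909$ ($S = \left(494685 - 582311\right) - 482283 = -87626 - 482283 = -569909$)
$k{\left(F,x \right)} = \left(-888 + x\right) \left(F + x\right)$ ($k{\left(F,x \right)} = \left(F + x\right) \left(-888 + x\right) = \left(-888 + x\right) \left(F + x\right)$)
$\left(-188586 + k{\left(-957,2166 \right)}\right) \left(4560041 + \frac{1502074 - 1331351}{2288612 + S}\right) = \left(-188586 - \left(3146454 - 4691556\right)\right) \left(4560041 + \frac{1502074 - 1331351}{2288612 - 569909}\right) = \left(-188586 + \left(4691556 + 849816 - 1923408 - 2072862\right)\right) \left(4560041 + \frac{170723}{1718703}\right) = \left(-188586 + 1545102\right) \left(4560041 + 170723 \cdot \frac{1}{1718703}\right) = 1356516 \left(4560041 + \frac{24389}{245529}\right) = 1356516 \cdot \frac{1119622331078}{245529} = \frac{168753956229400472}{27281}$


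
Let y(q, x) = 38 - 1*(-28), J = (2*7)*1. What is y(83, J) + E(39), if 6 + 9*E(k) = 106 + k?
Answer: 733/9 ≈ 81.444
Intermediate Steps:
E(k) = 100/9 + k/9 (E(k) = -⅔ + (106 + k)/9 = -⅔ + (106/9 + k/9) = 100/9 + k/9)
J = 14 (J = 14*1 = 14)
y(q, x) = 66 (y(q, x) = 38 + 28 = 66)
y(83, J) + E(39) = 66 + (100/9 + (⅑)*39) = 66 + (100/9 + 13/3) = 66 + 139/9 = 733/9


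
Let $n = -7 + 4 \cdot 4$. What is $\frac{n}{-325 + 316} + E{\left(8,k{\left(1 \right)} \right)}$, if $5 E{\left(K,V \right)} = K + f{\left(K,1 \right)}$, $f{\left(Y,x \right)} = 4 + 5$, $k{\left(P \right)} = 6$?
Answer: $\frac{12}{5} \approx 2.4$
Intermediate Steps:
$f{\left(Y,x \right)} = 9$
$E{\left(K,V \right)} = \frac{9}{5} + \frac{K}{5}$ ($E{\left(K,V \right)} = \frac{K + 9}{5} = \frac{9 + K}{5} = \frac{9}{5} + \frac{K}{5}$)
$n = 9$ ($n = -7 + 16 = 9$)
$\frac{n}{-325 + 316} + E{\left(8,k{\left(1 \right)} \right)} = \frac{9}{-325 + 316} + \left(\frac{9}{5} + \frac{1}{5} \cdot 8\right) = \frac{9}{-9} + \left(\frac{9}{5} + \frac{8}{5}\right) = 9 \left(- \frac{1}{9}\right) + \frac{17}{5} = -1 + \frac{17}{5} = \frac{12}{5}$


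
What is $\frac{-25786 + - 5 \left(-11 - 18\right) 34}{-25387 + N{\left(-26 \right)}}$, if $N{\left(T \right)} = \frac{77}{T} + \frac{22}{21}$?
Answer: $\frac{11387376}{13862347} \approx 0.82146$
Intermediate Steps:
$N{\left(T \right)} = \frac{22}{21} + \frac{77}{T}$ ($N{\left(T \right)} = \frac{77}{T} + 22 \cdot \frac{1}{21} = \frac{77}{T} + \frac{22}{21} = \frac{22}{21} + \frac{77}{T}$)
$\frac{-25786 + - 5 \left(-11 - 18\right) 34}{-25387 + N{\left(-26 \right)}} = \frac{-25786 + - 5 \left(-11 - 18\right) 34}{-25387 + \left(\frac{22}{21} + \frac{77}{-26}\right)} = \frac{-25786 + \left(-5\right) \left(-29\right) 34}{-25387 + \left(\frac{22}{21} + 77 \left(- \frac{1}{26}\right)\right)} = \frac{-25786 + 145 \cdot 34}{-25387 + \left(\frac{22}{21} - \frac{77}{26}\right)} = \frac{-25786 + 4930}{-25387 - \frac{1045}{546}} = - \frac{20856}{- \frac{13862347}{546}} = \left(-20856\right) \left(- \frac{546}{13862347}\right) = \frac{11387376}{13862347}$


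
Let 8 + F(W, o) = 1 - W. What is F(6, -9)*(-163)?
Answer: 2119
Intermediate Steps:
F(W, o) = -7 - W (F(W, o) = -8 + (1 - W) = -7 - W)
F(6, -9)*(-163) = (-7 - 1*6)*(-163) = (-7 - 6)*(-163) = -13*(-163) = 2119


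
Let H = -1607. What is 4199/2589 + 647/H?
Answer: 5072710/4160523 ≈ 1.2192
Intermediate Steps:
4199/2589 + 647/H = 4199/2589 + 647/(-1607) = 4199*(1/2589) + 647*(-1/1607) = 4199/2589 - 647/1607 = 5072710/4160523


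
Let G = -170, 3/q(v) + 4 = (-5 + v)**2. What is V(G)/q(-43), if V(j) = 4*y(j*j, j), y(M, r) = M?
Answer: 265880000/3 ≈ 8.8627e+7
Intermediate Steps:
q(v) = 3/(-4 + (-5 + v)**2)
V(j) = 4*j**2 (V(j) = 4*(j*j) = 4*j**2)
V(G)/q(-43) = (4*(-170)**2)/((3/(-4 + (-5 - 43)**2))) = (4*28900)/((3/(-4 + (-48)**2))) = 115600/((3/(-4 + 2304))) = 115600/((3/2300)) = 115600/((3*(1/2300))) = 115600/(3/2300) = 115600*(2300/3) = 265880000/3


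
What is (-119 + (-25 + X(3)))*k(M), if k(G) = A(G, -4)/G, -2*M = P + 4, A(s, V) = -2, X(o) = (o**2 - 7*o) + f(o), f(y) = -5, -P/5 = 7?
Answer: 644/31 ≈ 20.774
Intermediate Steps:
P = -35 (P = -5*7 = -35)
X(o) = -5 + o**2 - 7*o (X(o) = (o**2 - 7*o) - 5 = -5 + o**2 - 7*o)
M = 31/2 (M = -(-35 + 4)/2 = -1/2*(-31) = 31/2 ≈ 15.500)
k(G) = -2/G
(-119 + (-25 + X(3)))*k(M) = (-119 + (-25 + (-5 + 3**2 - 7*3)))*(-2/31/2) = (-119 + (-25 + (-5 + 9 - 21)))*(-2*2/31) = (-119 + (-25 - 17))*(-4/31) = (-119 - 42)*(-4/31) = -161*(-4/31) = 644/31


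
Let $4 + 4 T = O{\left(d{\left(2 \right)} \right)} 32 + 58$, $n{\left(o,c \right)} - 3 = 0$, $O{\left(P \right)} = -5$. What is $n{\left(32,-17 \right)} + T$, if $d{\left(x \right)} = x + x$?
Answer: $- \frac{47}{2} \approx -23.5$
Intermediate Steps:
$d{\left(x \right)} = 2 x$
$n{\left(o,c \right)} = 3$ ($n{\left(o,c \right)} = 3 + 0 = 3$)
$T = - \frac{53}{2}$ ($T = -1 + \frac{\left(-5\right) 32 + 58}{4} = -1 + \frac{-160 + 58}{4} = -1 + \frac{1}{4} \left(-102\right) = -1 - \frac{51}{2} = - \frac{53}{2} \approx -26.5$)
$n{\left(32,-17 \right)} + T = 3 - \frac{53}{2} = - \frac{47}{2}$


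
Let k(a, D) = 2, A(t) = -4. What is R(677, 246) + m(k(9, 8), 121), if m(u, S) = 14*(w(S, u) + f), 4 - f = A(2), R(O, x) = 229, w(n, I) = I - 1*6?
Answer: 285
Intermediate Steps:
w(n, I) = -6 + I (w(n, I) = I - 6 = -6 + I)
f = 8 (f = 4 - 1*(-4) = 4 + 4 = 8)
m(u, S) = 28 + 14*u (m(u, S) = 14*((-6 + u) + 8) = 14*(2 + u) = 28 + 14*u)
R(677, 246) + m(k(9, 8), 121) = 229 + (28 + 14*2) = 229 + (28 + 28) = 229 + 56 = 285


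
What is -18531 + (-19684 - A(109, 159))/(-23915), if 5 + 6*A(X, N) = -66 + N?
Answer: -1329447499/71745 ≈ -18530.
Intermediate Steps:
A(X, N) = -71/6 + N/6 (A(X, N) = -⅚ + (-66 + N)/6 = -⅚ + (-11 + N/6) = -71/6 + N/6)
-18531 + (-19684 - A(109, 159))/(-23915) = -18531 + (-19684 - (-71/6 + (⅙)*159))/(-23915) = -18531 + (-19684 - (-71/6 + 53/2))*(-1/23915) = -18531 + (-19684 - 1*44/3)*(-1/23915) = -18531 + (-19684 - 44/3)*(-1/23915) = -18531 - 59096/3*(-1/23915) = -18531 + 59096/71745 = -1329447499/71745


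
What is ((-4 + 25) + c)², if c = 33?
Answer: 2916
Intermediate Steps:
((-4 + 25) + c)² = ((-4 + 25) + 33)² = (21 + 33)² = 54² = 2916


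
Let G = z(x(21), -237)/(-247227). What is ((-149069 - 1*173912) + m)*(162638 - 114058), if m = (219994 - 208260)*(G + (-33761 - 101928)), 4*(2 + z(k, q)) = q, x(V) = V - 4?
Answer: -19126355524045585270/247227 ≈ -7.7364e+13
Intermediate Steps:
x(V) = -4 + V
z(k, q) = -2 + q/4
G = 245/988908 (G = (-2 + (¼)*(-237))/(-247227) = (-2 - 237/4)*(-1/247227) = -245/4*(-1/247227) = 245/988908 ≈ 0.00024775)
m = -787257160532189/494454 (m = (219994 - 208260)*(245/988908 + (-33761 - 101928)) = 11734*(245/988908 - 135689) = 11734*(-134183937367/988908) = -787257160532189/494454 ≈ -1.5922e+9)
((-149069 - 1*173912) + m)*(162638 - 114058) = ((-149069 - 1*173912) - 787257160532189/494454)*(162638 - 114058) = ((-149069 - 173912) - 787257160532189/494454)*48580 = (-322981 - 787257160532189/494454)*48580 = -787416859779563/494454*48580 = -19126355524045585270/247227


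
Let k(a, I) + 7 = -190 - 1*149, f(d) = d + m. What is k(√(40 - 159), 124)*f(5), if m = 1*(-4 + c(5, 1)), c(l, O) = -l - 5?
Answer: 3114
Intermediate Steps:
c(l, O) = -5 - l
m = -14 (m = 1*(-4 + (-5 - 1*5)) = 1*(-4 + (-5 - 5)) = 1*(-4 - 10) = 1*(-14) = -14)
f(d) = -14 + d (f(d) = d - 14 = -14 + d)
k(a, I) = -346 (k(a, I) = -7 + (-190 - 1*149) = -7 + (-190 - 149) = -7 - 339 = -346)
k(√(40 - 159), 124)*f(5) = -346*(-14 + 5) = -346*(-9) = 3114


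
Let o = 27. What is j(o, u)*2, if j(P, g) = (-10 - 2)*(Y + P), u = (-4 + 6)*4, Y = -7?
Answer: -480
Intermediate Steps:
u = 8 (u = 2*4 = 8)
j(P, g) = 84 - 12*P (j(P, g) = (-10 - 2)*(-7 + P) = -12*(-7 + P) = 84 - 12*P)
j(o, u)*2 = (84 - 12*27)*2 = (84 - 324)*2 = -240*2 = -480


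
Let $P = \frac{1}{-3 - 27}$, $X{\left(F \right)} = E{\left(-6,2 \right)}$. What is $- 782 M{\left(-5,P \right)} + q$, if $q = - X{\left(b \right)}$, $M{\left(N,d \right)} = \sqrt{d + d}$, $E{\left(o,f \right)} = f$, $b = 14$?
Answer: $-2 - \frac{782 i \sqrt{15}}{15} \approx -2.0 - 201.91 i$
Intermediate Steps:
$X{\left(F \right)} = 2$
$P = - \frac{1}{30}$ ($P = \frac{1}{-30} = - \frac{1}{30} \approx -0.033333$)
$M{\left(N,d \right)} = \sqrt{2} \sqrt{d}$ ($M{\left(N,d \right)} = \sqrt{2 d} = \sqrt{2} \sqrt{d}$)
$q = -2$ ($q = \left(-1\right) 2 = -2$)
$- 782 M{\left(-5,P \right)} + q = - 782 \sqrt{2} \sqrt{- \frac{1}{30}} - 2 = - 782 \sqrt{2} \frac{i \sqrt{30}}{30} - 2 = - 782 \frac{i \sqrt{15}}{15} - 2 = - \frac{782 i \sqrt{15}}{15} - 2 = -2 - \frac{782 i \sqrt{15}}{15}$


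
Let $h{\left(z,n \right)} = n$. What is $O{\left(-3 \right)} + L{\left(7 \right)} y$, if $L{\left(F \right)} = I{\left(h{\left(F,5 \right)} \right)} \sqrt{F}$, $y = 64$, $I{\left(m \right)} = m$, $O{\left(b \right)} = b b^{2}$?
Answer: $-27 + 320 \sqrt{7} \approx 819.64$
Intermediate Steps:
$O{\left(b \right)} = b^{3}$
$L{\left(F \right)} = 5 \sqrt{F}$
$O{\left(-3 \right)} + L{\left(7 \right)} y = \left(-3\right)^{3} + 5 \sqrt{7} \cdot 64 = -27 + 320 \sqrt{7}$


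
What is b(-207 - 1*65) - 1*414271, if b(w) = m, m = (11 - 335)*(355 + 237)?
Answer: -606079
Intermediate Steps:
m = -191808 (m = -324*592 = -191808)
b(w) = -191808
b(-207 - 1*65) - 1*414271 = -191808 - 1*414271 = -191808 - 414271 = -606079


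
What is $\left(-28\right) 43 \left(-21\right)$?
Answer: $25284$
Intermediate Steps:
$\left(-28\right) 43 \left(-21\right) = \left(-1204\right) \left(-21\right) = 25284$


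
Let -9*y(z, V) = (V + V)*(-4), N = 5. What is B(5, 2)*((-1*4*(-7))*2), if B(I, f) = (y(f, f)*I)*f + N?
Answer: 11480/9 ≈ 1275.6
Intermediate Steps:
y(z, V) = 8*V/9 (y(z, V) = -(V + V)*(-4)/9 = -2*V*(-4)/9 = -(-8)*V/9 = 8*V/9)
B(I, f) = 5 + 8*I*f²/9 (B(I, f) = ((8*f/9)*I)*f + 5 = (8*I*f/9)*f + 5 = 8*I*f²/9 + 5 = 5 + 8*I*f²/9)
B(5, 2)*((-1*4*(-7))*2) = (5 + (8/9)*5*2²)*((-1*4*(-7))*2) = (5 + (8/9)*5*4)*(-4*(-7)*2) = (5 + 160/9)*(28*2) = (205/9)*56 = 11480/9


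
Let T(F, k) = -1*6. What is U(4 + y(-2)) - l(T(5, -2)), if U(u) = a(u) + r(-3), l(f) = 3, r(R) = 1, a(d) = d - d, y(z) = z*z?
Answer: -2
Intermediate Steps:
y(z) = z²
a(d) = 0
T(F, k) = -6
U(u) = 1 (U(u) = 0 + 1 = 1)
U(4 + y(-2)) - l(T(5, -2)) = 1 - 1*3 = 1 - 3 = -2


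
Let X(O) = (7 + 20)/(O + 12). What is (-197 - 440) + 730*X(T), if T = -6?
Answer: 2648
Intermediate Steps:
X(O) = 27/(12 + O)
(-197 - 440) + 730*X(T) = (-197 - 440) + 730*(27/(12 - 6)) = -637 + 730*(27/6) = -637 + 730*(27*(⅙)) = -637 + 730*(9/2) = -637 + 3285 = 2648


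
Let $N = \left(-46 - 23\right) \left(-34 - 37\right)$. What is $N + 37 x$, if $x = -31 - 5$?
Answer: $3567$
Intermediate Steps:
$x = -36$ ($x = -31 - 5 = -36$)
$N = 4899$ ($N = \left(-69\right) \left(-71\right) = 4899$)
$N + 37 x = 4899 + 37 \left(-36\right) = 4899 - 1332 = 3567$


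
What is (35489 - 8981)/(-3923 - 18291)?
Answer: -13254/11107 ≈ -1.1933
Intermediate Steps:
(35489 - 8981)/(-3923 - 18291) = 26508/(-22214) = 26508*(-1/22214) = -13254/11107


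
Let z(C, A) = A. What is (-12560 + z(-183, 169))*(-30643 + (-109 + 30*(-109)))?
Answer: 421566602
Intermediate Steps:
(-12560 + z(-183, 169))*(-30643 + (-109 + 30*(-109))) = (-12560 + 169)*(-30643 + (-109 + 30*(-109))) = -12391*(-30643 + (-109 - 3270)) = -12391*(-30643 - 3379) = -12391*(-34022) = 421566602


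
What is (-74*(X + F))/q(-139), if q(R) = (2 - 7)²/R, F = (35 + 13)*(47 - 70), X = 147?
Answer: -9843702/25 ≈ -3.9375e+5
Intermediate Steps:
F = -1104 (F = 48*(-23) = -1104)
q(R) = 25/R (q(R) = (-5)²/R = 25/R)
(-74*(X + F))/q(-139) = (-74*(147 - 1104))/((25/(-139))) = (-74*(-957))/((25*(-1/139))) = 70818/(-25/139) = 70818*(-139/25) = -9843702/25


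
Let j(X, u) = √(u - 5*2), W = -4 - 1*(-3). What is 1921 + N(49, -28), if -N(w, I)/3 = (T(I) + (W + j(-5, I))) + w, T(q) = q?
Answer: 1861 - 3*I*√38 ≈ 1861.0 - 18.493*I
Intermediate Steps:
W = -1 (W = -4 + 3 = -1)
j(X, u) = √(-10 + u) (j(X, u) = √(u - 10) = √(-10 + u))
N(w, I) = 3 - 3*I - 3*w - 3*√(-10 + I) (N(w, I) = -3*((I + (-1 + √(-10 + I))) + w) = -3*((-1 + I + √(-10 + I)) + w) = -3*(-1 + I + w + √(-10 + I)) = 3 - 3*I - 3*w - 3*√(-10 + I))
1921 + N(49, -28) = 1921 + (3 - 3*(-28) - 3*49 - 3*√(-10 - 28)) = 1921 + (3 + 84 - 147 - 3*I*√38) = 1921 + (-60 - 3*I*√38) = 1861 - 3*I*√38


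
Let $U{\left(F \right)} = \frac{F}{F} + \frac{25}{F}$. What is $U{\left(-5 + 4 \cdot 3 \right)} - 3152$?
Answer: $- \frac{22032}{7} \approx -3147.4$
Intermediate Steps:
$U{\left(F \right)} = 1 + \frac{25}{F}$
$U{\left(-5 + 4 \cdot 3 \right)} - 3152 = \frac{25 + \left(-5 + 4 \cdot 3\right)}{-5 + 4 \cdot 3} - 3152 = \frac{25 + \left(-5 + 12\right)}{-5 + 12} - 3152 = \frac{25 + 7}{7} - 3152 = \frac{1}{7} \cdot 32 - 3152 = \frac{32}{7} - 3152 = - \frac{22032}{7}$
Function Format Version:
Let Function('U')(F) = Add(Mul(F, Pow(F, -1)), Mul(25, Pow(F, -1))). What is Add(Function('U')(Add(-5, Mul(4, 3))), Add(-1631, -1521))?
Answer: Rational(-22032, 7) ≈ -3147.4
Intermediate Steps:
Function('U')(F) = Add(1, Mul(25, Pow(F, -1)))
Add(Function('U')(Add(-5, Mul(4, 3))), Add(-1631, -1521)) = Add(Mul(Pow(Add(-5, Mul(4, 3)), -1), Add(25, Add(-5, Mul(4, 3)))), Add(-1631, -1521)) = Add(Mul(Pow(Add(-5, 12), -1), Add(25, Add(-5, 12))), -3152) = Add(Mul(Pow(7, -1), Add(25, 7)), -3152) = Add(Mul(Rational(1, 7), 32), -3152) = Add(Rational(32, 7), -3152) = Rational(-22032, 7)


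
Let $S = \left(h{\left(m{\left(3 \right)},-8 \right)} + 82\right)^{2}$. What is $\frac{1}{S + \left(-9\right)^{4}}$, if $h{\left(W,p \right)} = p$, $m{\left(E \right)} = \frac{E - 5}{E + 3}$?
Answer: $\frac{1}{12037} \approx 8.3077 \cdot 10^{-5}$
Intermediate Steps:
$m{\left(E \right)} = \frac{-5 + E}{3 + E}$
$S = 5476$ ($S = \left(-8 + 82\right)^{2} = 74^{2} = 5476$)
$\frac{1}{S + \left(-9\right)^{4}} = \frac{1}{5476 + \left(-9\right)^{4}} = \frac{1}{5476 + 6561} = \frac{1}{12037}$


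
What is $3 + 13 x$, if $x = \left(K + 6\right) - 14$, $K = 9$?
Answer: $16$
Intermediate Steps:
$x = 1$ ($x = \left(9 + 6\right) - 14 = 15 - 14 = 1$)
$3 + 13 x = 3 + 13 \cdot 1 = 3 + 13 = 16$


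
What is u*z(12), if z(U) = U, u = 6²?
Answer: 432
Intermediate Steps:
u = 36
u*z(12) = 36*12 = 432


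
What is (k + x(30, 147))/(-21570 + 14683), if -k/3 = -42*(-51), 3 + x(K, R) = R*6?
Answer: 5547/6887 ≈ 0.80543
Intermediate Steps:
x(K, R) = -3 + 6*R (x(K, R) = -3 + R*6 = -3 + 6*R)
k = -6426 (k = -(-126)*(-51) = -3*2142 = -6426)
(k + x(30, 147))/(-21570 + 14683) = (-6426 + (-3 + 6*147))/(-21570 + 14683) = (-6426 + (-3 + 882))/(-6887) = (-6426 + 879)*(-1/6887) = -5547*(-1/6887) = 5547/6887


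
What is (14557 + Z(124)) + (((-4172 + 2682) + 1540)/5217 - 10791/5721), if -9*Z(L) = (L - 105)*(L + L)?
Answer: 418792585576/29846457 ≈ 14032.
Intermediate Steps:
Z(L) = -2*L*(-105 + L)/9 (Z(L) = -(L - 105)*(L + L)/9 = -(-105 + L)*2*L/9 = -2*L*(-105 + L)/9)
(14557 + Z(124)) + (((-4172 + 2682) + 1540)/5217 - 10791/5721) = (14557 + (2/9)*124*(105 - 1*124)) + (((-4172 + 2682) + 1540)/5217 - 10791/5721) = (14557 + (2/9)*124*(105 - 124)) + ((-1490 + 1540)*(1/5217) - 10791*1/5721) = (14557 + (2/9)*124*(-19)) + (50*(1/5217) - 3597/1907) = (14557 - 4712/9) + (50/5217 - 3597/1907) = 126301/9 - 18670199/9948819 = 418792585576/29846457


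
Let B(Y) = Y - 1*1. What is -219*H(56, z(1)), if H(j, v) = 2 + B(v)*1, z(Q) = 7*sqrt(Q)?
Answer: -1752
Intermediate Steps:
B(Y) = -1 + Y (B(Y) = Y - 1 = -1 + Y)
H(j, v) = 1 + v (H(j, v) = 2 + (-1 + v)*1 = 2 + (-1 + v) = 1 + v)
-219*H(56, z(1)) = -219*(1 + 7*sqrt(1)) = -219*(1 + 7*1) = -219*(1 + 7) = -219*8 = -1752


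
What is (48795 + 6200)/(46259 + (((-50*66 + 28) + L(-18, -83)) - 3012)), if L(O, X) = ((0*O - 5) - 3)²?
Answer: 54995/40039 ≈ 1.3735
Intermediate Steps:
L(O, X) = 64 (L(O, X) = ((0 - 5) - 3)² = (-5 - 3)² = (-8)² = 64)
(48795 + 6200)/(46259 + (((-50*66 + 28) + L(-18, -83)) - 3012)) = (48795 + 6200)/(46259 + (((-50*66 + 28) + 64) - 3012)) = 54995/(46259 + (((-3300 + 28) + 64) - 3012)) = 54995/(46259 + ((-3272 + 64) - 3012)) = 54995/(46259 + (-3208 - 3012)) = 54995/(46259 - 6220) = 54995/40039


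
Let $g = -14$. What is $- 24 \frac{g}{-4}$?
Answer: $-84$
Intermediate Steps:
$- 24 \frac{g}{-4} = - 24 \left(- \frac{14}{-4}\right) = - 24 \left(\left(-14\right) \left(- \frac{1}{4}\right)\right) = \left(-24\right) \frac{7}{2} = -84$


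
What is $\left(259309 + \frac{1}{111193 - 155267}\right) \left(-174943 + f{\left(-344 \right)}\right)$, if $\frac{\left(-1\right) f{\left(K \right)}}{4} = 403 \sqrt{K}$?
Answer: $- \frac{1999385910637695}{44074} - \frac{18423201202380 i \sqrt{86}}{22037} \approx -4.5364 \cdot 10^{10} - 7.7529 \cdot 10^{9} i$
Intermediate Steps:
$f{\left(K \right)} = - 1612 \sqrt{K}$ ($f{\left(K \right)} = - 4 \cdot 403 \sqrt{K} = - 1612 \sqrt{K}$)
$\left(259309 + \frac{1}{111193 - 155267}\right) \left(-174943 + f{\left(-344 \right)}\right) = \left(259309 + \frac{1}{111193 - 155267}\right) \left(-174943 - 1612 \sqrt{-344}\right) = \left(259309 + \frac{1}{-44074}\right) \left(-174943 - 1612 \cdot 2 i \sqrt{86}\right) = \left(259309 - \frac{1}{44074}\right) \left(-174943 - 3224 i \sqrt{86}\right) = \frac{11428784865 \left(-174943 - 3224 i \sqrt{86}\right)}{44074} = - \frac{1999385910637695}{44074} - \frac{18423201202380 i \sqrt{86}}{22037}$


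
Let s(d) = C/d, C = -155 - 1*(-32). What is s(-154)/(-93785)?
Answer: -123/14442890 ≈ -8.5163e-6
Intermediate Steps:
C = -123 (C = -155 + 32 = -123)
s(d) = -123/d
s(-154)/(-93785) = -123/(-154)/(-93785) = -123*(-1/154)*(-1/93785) = (123/154)*(-1/93785) = -123/14442890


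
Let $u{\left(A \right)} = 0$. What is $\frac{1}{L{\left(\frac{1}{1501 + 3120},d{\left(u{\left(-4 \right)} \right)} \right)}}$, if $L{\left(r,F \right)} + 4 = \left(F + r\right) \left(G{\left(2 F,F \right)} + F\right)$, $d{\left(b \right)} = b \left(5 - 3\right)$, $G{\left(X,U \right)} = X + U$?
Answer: $- \frac{1}{4} \approx -0.25$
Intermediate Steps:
$G{\left(X,U \right)} = U + X$
$d{\left(b \right)} = 2 b$ ($d{\left(b \right)} = b 2 = 2 b$)
$L{\left(r,F \right)} = -4 + 4 F \left(F + r\right)$ ($L{\left(r,F \right)} = -4 + \left(F + r\right) \left(\left(F + 2 F\right) + F\right) = -4 + \left(F + r\right) \left(3 F + F\right) = -4 + \left(F + r\right) 4 F = -4 + 4 F \left(F + r\right)$)
$\frac{1}{L{\left(\frac{1}{1501 + 3120},d{\left(u{\left(-4 \right)} \right)} \right)}} = \frac{1}{-4 + 4 \left(2 \cdot 0\right)^{2} + \frac{4 \cdot 2 \cdot 0}{1501 + 3120}} = \frac{1}{-4 + 4 \cdot 0^{2} + 4 \cdot 0 \cdot \frac{1}{4621}} = \frac{1}{-4 + 4 \cdot 0 + 4 \cdot 0 \cdot \frac{1}{4621}} = \frac{1}{-4 + 0 + 0} = \frac{1}{-4} = - \frac{1}{4}$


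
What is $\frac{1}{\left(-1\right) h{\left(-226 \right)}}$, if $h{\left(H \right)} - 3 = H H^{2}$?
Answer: $\frac{1}{11543173} \approx 8.6631 \cdot 10^{-8}$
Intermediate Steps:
$h{\left(H \right)} = 3 + H^{3}$ ($h{\left(H \right)} = 3 + H H^{2} = 3 + H^{3}$)
$\frac{1}{\left(-1\right) h{\left(-226 \right)}} = \frac{1}{\left(-1\right) \left(3 + \left(-226\right)^{3}\right)} = \frac{1}{\left(-1\right) \left(3 - 11543176\right)} = \frac{1}{\left(-1\right) \left(-11543173\right)} = \frac{1}{11543173}$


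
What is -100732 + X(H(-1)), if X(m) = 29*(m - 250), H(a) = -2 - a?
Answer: -108011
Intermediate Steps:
X(m) = -7250 + 29*m (X(m) = 29*(-250 + m) = -7250 + 29*m)
-100732 + X(H(-1)) = -100732 + (-7250 + 29*(-2 - 1*(-1))) = -100732 + (-7250 + 29*(-2 + 1)) = -100732 + (-7250 + 29*(-1)) = -100732 + (-7250 - 29) = -100732 - 7279 = -108011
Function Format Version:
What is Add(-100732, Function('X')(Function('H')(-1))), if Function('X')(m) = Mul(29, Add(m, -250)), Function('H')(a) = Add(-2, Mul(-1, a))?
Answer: -108011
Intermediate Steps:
Function('X')(m) = Add(-7250, Mul(29, m)) (Function('X')(m) = Mul(29, Add(-250, m)) = Add(-7250, Mul(29, m)))
Add(-100732, Function('X')(Function('H')(-1))) = Add(-100732, Add(-7250, Mul(29, Add(-2, Mul(-1, -1))))) = Add(-100732, Add(-7250, Mul(29, Add(-2, 1)))) = Add(-100732, Add(-7250, Mul(29, -1))) = Add(-100732, Add(-7250, -29)) = Add(-100732, -7279) = -108011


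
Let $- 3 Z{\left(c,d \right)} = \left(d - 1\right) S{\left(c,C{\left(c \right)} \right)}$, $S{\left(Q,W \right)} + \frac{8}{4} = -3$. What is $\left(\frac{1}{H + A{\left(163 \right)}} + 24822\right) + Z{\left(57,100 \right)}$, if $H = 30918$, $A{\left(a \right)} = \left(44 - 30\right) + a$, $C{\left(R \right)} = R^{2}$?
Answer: $\frac{776970766}{31095} \approx 24987.0$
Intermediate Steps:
$S{\left(Q,W \right)} = -5$ ($S{\left(Q,W \right)} = -2 - 3 = -5$)
$Z{\left(c,d \right)} = - \frac{5}{3} + \frac{5 d}{3}$ ($Z{\left(c,d \right)} = - \frac{\left(d - 1\right) \left(-5\right)}{3} = - \frac{\left(-1 + d\right) \left(-5\right)}{3} = - \frac{5 - 5 d}{3} = - \frac{5}{3} + \frac{5 d}{3}$)
$A{\left(a \right)} = 14 + a$
$\left(\frac{1}{H + A{\left(163 \right)}} + 24822\right) + Z{\left(57,100 \right)} = \left(\frac{1}{30918 + \left(14 + 163\right)} + 24822\right) + \left(- \frac{5}{3} + \frac{5}{3} \cdot 100\right) = \left(\frac{1}{30918 + 177} + 24822\right) + \left(- \frac{5}{3} + \frac{500}{3}\right) = \left(\frac{1}{31095} + 24822\right) + 165 = \frac{771840091}{31095} + 165 = \frac{776970766}{31095}$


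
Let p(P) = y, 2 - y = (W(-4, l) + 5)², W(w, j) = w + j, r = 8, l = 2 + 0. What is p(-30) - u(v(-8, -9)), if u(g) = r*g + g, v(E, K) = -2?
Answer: 11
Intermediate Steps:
l = 2
W(w, j) = j + w
y = -7 (y = 2 - ((2 - 4) + 5)² = 2 - (-2 + 5)² = 2 - 1*3² = 2 - 1*9 = 2 - 9 = -7)
p(P) = -7
u(g) = 9*g (u(g) = 8*g + g = 9*g)
p(-30) - u(v(-8, -9)) = -7 - 9*(-2) = -7 - 1*(-18) = -7 + 18 = 11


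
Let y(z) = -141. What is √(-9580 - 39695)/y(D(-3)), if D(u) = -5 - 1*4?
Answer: -5*I*√219/47 ≈ -1.5743*I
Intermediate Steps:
D(u) = -9 (D(u) = -5 - 4 = -9)
√(-9580 - 39695)/y(D(-3)) = √(-9580 - 39695)/(-141) = √(-49275)*(-1/141) = (15*I*√219)*(-1/141) = -5*I*√219/47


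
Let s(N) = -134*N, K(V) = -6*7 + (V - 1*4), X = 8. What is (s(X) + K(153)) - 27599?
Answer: -28564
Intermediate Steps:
K(V) = -46 + V (K(V) = -42 + (V - 4) = -42 + (-4 + V) = -46 + V)
(s(X) + K(153)) - 27599 = (-134*8 + (-46 + 153)) - 27599 = (-1072 + 107) - 27599 = -965 - 27599 = -28564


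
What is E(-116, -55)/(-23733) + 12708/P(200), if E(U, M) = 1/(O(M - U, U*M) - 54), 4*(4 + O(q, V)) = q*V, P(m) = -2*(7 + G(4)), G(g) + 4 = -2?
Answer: -14663289231235/2307725721 ≈ -6354.0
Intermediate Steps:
G(g) = -6 (G(g) = -4 - 2 = -6)
P(m) = -2 (P(m) = -2*(7 - 6) = -2*1 = -2)
O(q, V) = -4 + V*q/4 (O(q, V) = -4 + (q*V)/4 = -4 + (V*q)/4 = -4 + V*q/4)
E(U, M) = 1/(-58 + M*U*(M - U)/4) (E(U, M) = 1/((-4 + (U*M)*(M - U)/4) - 54) = 1/((-4 + (M*U)*(M - U)/4) - 54) = 1/((-4 + M*U*(M - U)/4) - 54) = 1/(-58 + M*U*(M - U)/4))
E(-116, -55)/(-23733) + 12708/P(200) = (4/(-232 - 55*(-116)*(-55 - 1*(-116))))/(-23733) + 12708/(-2) = (4/(-232 - 55*(-116)*(-55 + 116)))*(-1/23733) + 12708*(-½) = (4/(-232 - 55*(-116)*61))*(-1/23733) - 6354 = (4/(-232 + 389180))*(-1/23733) - 6354 = (4/388948)*(-1/23733) - 6354 = (4*(1/388948))*(-1/23733) - 6354 = (1/97237)*(-1/23733) - 6354 = -1/2307725721 - 6354 = -14663289231235/2307725721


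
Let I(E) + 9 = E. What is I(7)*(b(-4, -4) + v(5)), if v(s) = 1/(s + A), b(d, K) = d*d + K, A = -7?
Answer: -23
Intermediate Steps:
I(E) = -9 + E
b(d, K) = K + d² (b(d, K) = d² + K = K + d²)
v(s) = 1/(-7 + s) (v(s) = 1/(s - 7) = 1/(-7 + s))
I(7)*(b(-4, -4) + v(5)) = (-9 + 7)*((-4 + (-4)²) + 1/(-7 + 5)) = -2*((-4 + 16) + 1/(-2)) = -2*(12 - ½) = -2*23/2 = -23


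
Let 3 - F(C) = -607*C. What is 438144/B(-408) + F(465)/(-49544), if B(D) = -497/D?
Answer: 632605821633/1758812 ≈ 3.5968e+5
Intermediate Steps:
F(C) = 3 + 607*C (F(C) = 3 - (-607)*C = 3 + 607*C)
438144/B(-408) + F(465)/(-49544) = 438144/((-497/(-408))) + (3 + 607*465)/(-49544) = 438144/((-497*(-1/408))) + (3 + 282255)*(-1/49544) = 438144/(497/408) + 282258*(-1/49544) = 438144*(408/497) - 141129/24772 = 25537536/71 - 141129/24772 = 632605821633/1758812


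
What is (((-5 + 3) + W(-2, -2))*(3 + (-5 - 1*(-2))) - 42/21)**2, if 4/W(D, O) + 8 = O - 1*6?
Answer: 4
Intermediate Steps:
W(D, O) = 4/(-14 + O) (W(D, O) = 4/(-8 + (O - 1*6)) = 4/(-8 + (O - 6)) = 4/(-8 + (-6 + O)) = 4/(-14 + O))
(((-5 + 3) + W(-2, -2))*(3 + (-5 - 1*(-2))) - 42/21)**2 = (((-5 + 3) + 4/(-14 - 2))*(3 + (-5 - 1*(-2))) - 42/21)**2 = ((-2 + 4/(-16))*(3 + (-5 + 2)) - 42*1/21)**2 = ((-2 + 4*(-1/16))*(3 - 3) - 2)**2 = ((-2 - 1/4)*0 - 2)**2 = (-9/4*0 - 2)**2 = (0 - 2)**2 = (-2)**2 = 4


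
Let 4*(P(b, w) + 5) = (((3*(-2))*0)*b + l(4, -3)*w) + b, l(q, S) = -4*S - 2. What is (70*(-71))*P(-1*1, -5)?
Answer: 176435/2 ≈ 88218.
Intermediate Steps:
l(q, S) = -2 - 4*S
P(b, w) = -5 + b/4 + 5*w/2 (P(b, w) = -5 + ((((3*(-2))*0)*b + (-2 - 4*(-3))*w) + b)/4 = -5 + (((-6*0)*b + (-2 + 12)*w) + b)/4 = -5 + ((0*b + 10*w) + b)/4 = -5 + ((0 + 10*w) + b)/4 = -5 + (10*w + b)/4 = -5 + (b + 10*w)/4 = -5 + (b/4 + 5*w/2) = -5 + b/4 + 5*w/2)
(70*(-71))*P(-1*1, -5) = (70*(-71))*(-5 + (-1*1)/4 + (5/2)*(-5)) = -4970*(-5 + (1/4)*(-1) - 25/2) = -4970*(-5 - 1/4 - 25/2) = -4970*(-71/4) = 176435/2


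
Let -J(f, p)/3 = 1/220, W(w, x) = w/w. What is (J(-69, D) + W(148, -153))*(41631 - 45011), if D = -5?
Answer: -36673/11 ≈ -3333.9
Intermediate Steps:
W(w, x) = 1
J(f, p) = -3/220
(J(-69, D) + W(148, -153))*(41631 - 45011) = (-3/220 + 1)*(41631 - 45011) = (217/220)*(-3380) = -36673/11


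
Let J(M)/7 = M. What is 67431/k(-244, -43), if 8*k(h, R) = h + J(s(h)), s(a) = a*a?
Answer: 44954/34709 ≈ 1.2952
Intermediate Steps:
s(a) = a²
J(M) = 7*M
k(h, R) = h/8 + 7*h²/8 (k(h, R) = (h + 7*h²)/8 = h/8 + 7*h²/8)
67431/k(-244, -43) = 67431/(((⅛)*(-244)*(1 + 7*(-244)))) = 67431/(((⅛)*(-244)*(1 - 1708))) = 67431/(((⅛)*(-244)*(-1707))) = 67431/(104127/2) = 67431*(2/104127) = 44954/34709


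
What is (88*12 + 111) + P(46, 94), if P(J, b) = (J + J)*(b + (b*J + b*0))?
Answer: 407623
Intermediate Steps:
P(J, b) = 2*J*(b + J*b) (P(J, b) = (2*J)*(b + (J*b + 0)) = (2*J)*(b + J*b) = 2*J*(b + J*b))
(88*12 + 111) + P(46, 94) = (88*12 + 111) + 2*46*94*(1 + 46) = (1056 + 111) + 2*46*94*47 = 1167 + 406456 = 407623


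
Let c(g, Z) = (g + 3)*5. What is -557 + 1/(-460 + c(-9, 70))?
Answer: -272931/490 ≈ -557.00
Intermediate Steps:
c(g, Z) = 15 + 5*g (c(g, Z) = (3 + g)*5 = 15 + 5*g)
-557 + 1/(-460 + c(-9, 70)) = -557 + 1/(-460 + (15 + 5*(-9))) = -557 + 1/(-460 + (15 - 45)) = -557 + 1/(-460 - 30) = -557 + 1/(-490) = -557 - 1/490 = -272931/490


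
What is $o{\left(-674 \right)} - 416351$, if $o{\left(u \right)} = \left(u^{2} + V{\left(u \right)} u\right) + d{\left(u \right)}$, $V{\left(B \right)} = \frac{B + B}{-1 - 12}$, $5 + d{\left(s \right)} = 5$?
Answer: $- \frac{415527}{13} \approx -31964.0$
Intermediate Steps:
$d{\left(s \right)} = 0$ ($d{\left(s \right)} = -5 + 5 = 0$)
$V{\left(B \right)} = - \frac{2 B}{13}$ ($V{\left(B \right)} = \frac{2 B}{-13} = 2 B \left(- \frac{1}{13}\right) = - \frac{2 B}{13}$)
$o{\left(u \right)} = \frac{11 u^{2}}{13}$ ($o{\left(u \right)} = \left(u^{2} + - \frac{2 u}{13} u\right) + 0 = \left(u^{2} - \frac{2 u^{2}}{13}\right) + 0 = \frac{11 u^{2}}{13} + 0 = \frac{11 u^{2}}{13}$)
$o{\left(-674 \right)} - 416351 = \frac{11 \left(-674\right)^{2}}{13} - 416351 = \frac{11}{13} \cdot 454276 - 416351 = \frac{4997036}{13} - 416351 = - \frac{415527}{13}$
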